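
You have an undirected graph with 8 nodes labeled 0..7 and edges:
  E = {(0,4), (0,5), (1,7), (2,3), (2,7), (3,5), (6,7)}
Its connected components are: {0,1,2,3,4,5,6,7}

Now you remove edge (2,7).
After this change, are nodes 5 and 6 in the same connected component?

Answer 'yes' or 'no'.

Initial components: {0,1,2,3,4,5,6,7}
Removing edge (2,7): it was a bridge — component count 1 -> 2.
New components: {0,2,3,4,5} {1,6,7}
Are 5 and 6 in the same component? no

Answer: no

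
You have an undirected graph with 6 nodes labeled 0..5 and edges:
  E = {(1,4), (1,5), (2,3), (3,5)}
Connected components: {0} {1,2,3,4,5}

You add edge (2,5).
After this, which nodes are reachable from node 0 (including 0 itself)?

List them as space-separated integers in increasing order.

Answer: 0

Derivation:
Before: nodes reachable from 0: {0}
Adding (2,5): both endpoints already in same component. Reachability from 0 unchanged.
After: nodes reachable from 0: {0}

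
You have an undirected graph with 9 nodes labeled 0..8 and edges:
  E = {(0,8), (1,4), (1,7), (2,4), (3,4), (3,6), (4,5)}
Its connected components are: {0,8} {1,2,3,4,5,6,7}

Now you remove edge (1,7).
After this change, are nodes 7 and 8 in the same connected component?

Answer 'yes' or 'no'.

Initial components: {0,8} {1,2,3,4,5,6,7}
Removing edge (1,7): it was a bridge — component count 2 -> 3.
New components: {0,8} {1,2,3,4,5,6} {7}
Are 7 and 8 in the same component? no

Answer: no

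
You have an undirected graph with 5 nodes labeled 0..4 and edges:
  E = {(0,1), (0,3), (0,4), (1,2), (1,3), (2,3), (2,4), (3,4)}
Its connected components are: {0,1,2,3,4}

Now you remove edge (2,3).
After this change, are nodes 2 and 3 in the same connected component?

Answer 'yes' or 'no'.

Answer: yes

Derivation:
Initial components: {0,1,2,3,4}
Removing edge (2,3): not a bridge — component count unchanged at 1.
New components: {0,1,2,3,4}
Are 2 and 3 in the same component? yes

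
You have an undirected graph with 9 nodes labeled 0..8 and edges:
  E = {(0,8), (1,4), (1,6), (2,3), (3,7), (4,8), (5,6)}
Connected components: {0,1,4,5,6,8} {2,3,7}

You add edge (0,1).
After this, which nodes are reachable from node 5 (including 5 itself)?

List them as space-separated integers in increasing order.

Answer: 0 1 4 5 6 8

Derivation:
Before: nodes reachable from 5: {0,1,4,5,6,8}
Adding (0,1): both endpoints already in same component. Reachability from 5 unchanged.
After: nodes reachable from 5: {0,1,4,5,6,8}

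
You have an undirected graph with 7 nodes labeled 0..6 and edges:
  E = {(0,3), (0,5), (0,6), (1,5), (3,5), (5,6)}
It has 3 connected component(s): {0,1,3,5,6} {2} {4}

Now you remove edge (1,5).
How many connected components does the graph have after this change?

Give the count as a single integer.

Answer: 4

Derivation:
Initial component count: 3
Remove (1,5): it was a bridge. Count increases: 3 -> 4.
  After removal, components: {0,3,5,6} {1} {2} {4}
New component count: 4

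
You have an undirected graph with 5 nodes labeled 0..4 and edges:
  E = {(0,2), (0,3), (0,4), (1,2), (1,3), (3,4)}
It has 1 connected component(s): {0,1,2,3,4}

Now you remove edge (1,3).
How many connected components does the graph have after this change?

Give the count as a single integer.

Answer: 1

Derivation:
Initial component count: 1
Remove (1,3): not a bridge. Count unchanged: 1.
  After removal, components: {0,1,2,3,4}
New component count: 1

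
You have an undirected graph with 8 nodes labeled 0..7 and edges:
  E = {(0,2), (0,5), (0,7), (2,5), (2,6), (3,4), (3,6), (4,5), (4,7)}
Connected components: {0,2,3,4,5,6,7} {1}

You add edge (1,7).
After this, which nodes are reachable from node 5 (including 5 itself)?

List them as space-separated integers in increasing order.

Before: nodes reachable from 5: {0,2,3,4,5,6,7}
Adding (1,7): merges 5's component with another. Reachability grows.
After: nodes reachable from 5: {0,1,2,3,4,5,6,7}

Answer: 0 1 2 3 4 5 6 7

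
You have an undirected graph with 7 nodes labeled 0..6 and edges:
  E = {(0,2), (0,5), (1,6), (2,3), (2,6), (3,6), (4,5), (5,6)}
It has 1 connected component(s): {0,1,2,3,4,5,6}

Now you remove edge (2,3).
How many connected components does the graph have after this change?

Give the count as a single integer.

Answer: 1

Derivation:
Initial component count: 1
Remove (2,3): not a bridge. Count unchanged: 1.
  After removal, components: {0,1,2,3,4,5,6}
New component count: 1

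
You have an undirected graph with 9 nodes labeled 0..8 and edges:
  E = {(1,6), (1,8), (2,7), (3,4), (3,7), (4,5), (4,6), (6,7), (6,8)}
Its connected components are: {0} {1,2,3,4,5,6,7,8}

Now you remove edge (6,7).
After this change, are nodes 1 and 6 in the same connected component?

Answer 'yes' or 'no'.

Answer: yes

Derivation:
Initial components: {0} {1,2,3,4,5,6,7,8}
Removing edge (6,7): not a bridge — component count unchanged at 2.
New components: {0} {1,2,3,4,5,6,7,8}
Are 1 and 6 in the same component? yes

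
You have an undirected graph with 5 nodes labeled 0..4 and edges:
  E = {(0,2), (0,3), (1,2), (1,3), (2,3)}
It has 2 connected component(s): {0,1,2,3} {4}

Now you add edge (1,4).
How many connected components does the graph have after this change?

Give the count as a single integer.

Initial component count: 2
Add (1,4): merges two components. Count decreases: 2 -> 1.
New component count: 1

Answer: 1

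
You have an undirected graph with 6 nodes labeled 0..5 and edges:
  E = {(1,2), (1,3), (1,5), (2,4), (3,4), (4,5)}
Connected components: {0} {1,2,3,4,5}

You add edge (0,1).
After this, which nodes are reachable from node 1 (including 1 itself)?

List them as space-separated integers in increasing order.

Before: nodes reachable from 1: {1,2,3,4,5}
Adding (0,1): merges 1's component with another. Reachability grows.
After: nodes reachable from 1: {0,1,2,3,4,5}

Answer: 0 1 2 3 4 5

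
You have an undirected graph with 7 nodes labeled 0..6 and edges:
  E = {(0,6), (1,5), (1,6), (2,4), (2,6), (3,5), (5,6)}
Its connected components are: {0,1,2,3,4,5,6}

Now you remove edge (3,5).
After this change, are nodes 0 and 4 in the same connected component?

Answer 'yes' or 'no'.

Initial components: {0,1,2,3,4,5,6}
Removing edge (3,5): it was a bridge — component count 1 -> 2.
New components: {0,1,2,4,5,6} {3}
Are 0 and 4 in the same component? yes

Answer: yes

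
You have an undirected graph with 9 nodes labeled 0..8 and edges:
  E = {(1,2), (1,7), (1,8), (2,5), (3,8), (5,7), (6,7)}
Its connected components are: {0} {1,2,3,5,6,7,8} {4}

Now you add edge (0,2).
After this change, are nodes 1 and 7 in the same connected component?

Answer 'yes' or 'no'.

Initial components: {0} {1,2,3,5,6,7,8} {4}
Adding edge (0,2): merges {0} and {1,2,3,5,6,7,8}.
New components: {0,1,2,3,5,6,7,8} {4}
Are 1 and 7 in the same component? yes

Answer: yes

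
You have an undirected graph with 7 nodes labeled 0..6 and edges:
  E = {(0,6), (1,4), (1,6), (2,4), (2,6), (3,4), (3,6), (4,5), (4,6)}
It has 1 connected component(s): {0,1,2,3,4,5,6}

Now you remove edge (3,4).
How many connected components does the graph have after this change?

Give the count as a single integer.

Answer: 1

Derivation:
Initial component count: 1
Remove (3,4): not a bridge. Count unchanged: 1.
  After removal, components: {0,1,2,3,4,5,6}
New component count: 1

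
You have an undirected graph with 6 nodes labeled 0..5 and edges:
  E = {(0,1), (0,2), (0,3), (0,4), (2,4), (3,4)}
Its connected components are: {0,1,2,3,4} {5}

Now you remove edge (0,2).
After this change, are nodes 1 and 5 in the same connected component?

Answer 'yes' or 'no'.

Initial components: {0,1,2,3,4} {5}
Removing edge (0,2): not a bridge — component count unchanged at 2.
New components: {0,1,2,3,4} {5}
Are 1 and 5 in the same component? no

Answer: no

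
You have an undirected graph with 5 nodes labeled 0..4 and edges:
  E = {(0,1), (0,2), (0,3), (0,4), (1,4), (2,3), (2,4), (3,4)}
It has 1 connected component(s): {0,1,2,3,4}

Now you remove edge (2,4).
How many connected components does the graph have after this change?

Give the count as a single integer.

Answer: 1

Derivation:
Initial component count: 1
Remove (2,4): not a bridge. Count unchanged: 1.
  After removal, components: {0,1,2,3,4}
New component count: 1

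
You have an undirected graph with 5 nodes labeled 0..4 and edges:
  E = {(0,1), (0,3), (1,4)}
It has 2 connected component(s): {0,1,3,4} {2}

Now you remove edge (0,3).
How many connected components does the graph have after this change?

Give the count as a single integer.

Answer: 3

Derivation:
Initial component count: 2
Remove (0,3): it was a bridge. Count increases: 2 -> 3.
  After removal, components: {0,1,4} {2} {3}
New component count: 3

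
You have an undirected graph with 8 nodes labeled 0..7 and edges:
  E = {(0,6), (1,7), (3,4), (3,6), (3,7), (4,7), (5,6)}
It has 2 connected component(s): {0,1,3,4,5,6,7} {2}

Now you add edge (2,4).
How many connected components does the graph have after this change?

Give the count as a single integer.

Initial component count: 2
Add (2,4): merges two components. Count decreases: 2 -> 1.
New component count: 1

Answer: 1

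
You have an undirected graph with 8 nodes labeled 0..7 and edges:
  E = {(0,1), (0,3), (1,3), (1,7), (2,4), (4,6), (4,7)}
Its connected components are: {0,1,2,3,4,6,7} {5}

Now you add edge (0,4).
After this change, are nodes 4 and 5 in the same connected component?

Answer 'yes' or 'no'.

Answer: no

Derivation:
Initial components: {0,1,2,3,4,6,7} {5}
Adding edge (0,4): both already in same component {0,1,2,3,4,6,7}. No change.
New components: {0,1,2,3,4,6,7} {5}
Are 4 and 5 in the same component? no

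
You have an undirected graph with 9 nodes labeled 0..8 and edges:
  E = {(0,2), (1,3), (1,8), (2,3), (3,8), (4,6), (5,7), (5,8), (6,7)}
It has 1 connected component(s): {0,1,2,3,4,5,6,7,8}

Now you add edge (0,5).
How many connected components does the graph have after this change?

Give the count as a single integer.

Initial component count: 1
Add (0,5): endpoints already in same component. Count unchanged: 1.
New component count: 1

Answer: 1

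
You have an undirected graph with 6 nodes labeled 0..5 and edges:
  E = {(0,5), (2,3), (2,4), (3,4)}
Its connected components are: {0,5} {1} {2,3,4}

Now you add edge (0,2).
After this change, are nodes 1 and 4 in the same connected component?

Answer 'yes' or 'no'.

Answer: no

Derivation:
Initial components: {0,5} {1} {2,3,4}
Adding edge (0,2): merges {0,5} and {2,3,4}.
New components: {0,2,3,4,5} {1}
Are 1 and 4 in the same component? no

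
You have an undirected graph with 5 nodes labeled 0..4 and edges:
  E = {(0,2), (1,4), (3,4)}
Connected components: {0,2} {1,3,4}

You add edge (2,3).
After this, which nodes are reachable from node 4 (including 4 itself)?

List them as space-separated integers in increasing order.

Answer: 0 1 2 3 4

Derivation:
Before: nodes reachable from 4: {1,3,4}
Adding (2,3): merges 4's component with another. Reachability grows.
After: nodes reachable from 4: {0,1,2,3,4}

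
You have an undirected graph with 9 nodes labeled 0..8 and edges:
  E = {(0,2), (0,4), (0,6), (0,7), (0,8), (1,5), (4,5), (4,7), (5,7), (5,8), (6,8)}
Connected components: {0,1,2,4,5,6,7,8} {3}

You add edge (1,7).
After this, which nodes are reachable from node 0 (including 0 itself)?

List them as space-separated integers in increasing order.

Answer: 0 1 2 4 5 6 7 8

Derivation:
Before: nodes reachable from 0: {0,1,2,4,5,6,7,8}
Adding (1,7): both endpoints already in same component. Reachability from 0 unchanged.
After: nodes reachable from 0: {0,1,2,4,5,6,7,8}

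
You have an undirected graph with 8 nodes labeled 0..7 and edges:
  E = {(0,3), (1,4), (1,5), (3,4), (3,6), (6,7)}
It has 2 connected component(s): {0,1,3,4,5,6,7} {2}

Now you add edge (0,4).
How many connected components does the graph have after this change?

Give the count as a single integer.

Answer: 2

Derivation:
Initial component count: 2
Add (0,4): endpoints already in same component. Count unchanged: 2.
New component count: 2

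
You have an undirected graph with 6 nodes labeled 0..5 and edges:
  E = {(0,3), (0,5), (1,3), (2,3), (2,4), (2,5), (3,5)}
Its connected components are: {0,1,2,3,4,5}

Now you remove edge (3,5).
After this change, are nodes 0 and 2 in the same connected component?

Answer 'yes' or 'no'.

Answer: yes

Derivation:
Initial components: {0,1,2,3,4,5}
Removing edge (3,5): not a bridge — component count unchanged at 1.
New components: {0,1,2,3,4,5}
Are 0 and 2 in the same component? yes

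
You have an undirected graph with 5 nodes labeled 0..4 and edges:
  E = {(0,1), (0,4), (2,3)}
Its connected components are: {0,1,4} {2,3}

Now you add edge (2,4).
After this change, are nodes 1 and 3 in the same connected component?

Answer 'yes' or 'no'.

Initial components: {0,1,4} {2,3}
Adding edge (2,4): merges {2,3} and {0,1,4}.
New components: {0,1,2,3,4}
Are 1 and 3 in the same component? yes

Answer: yes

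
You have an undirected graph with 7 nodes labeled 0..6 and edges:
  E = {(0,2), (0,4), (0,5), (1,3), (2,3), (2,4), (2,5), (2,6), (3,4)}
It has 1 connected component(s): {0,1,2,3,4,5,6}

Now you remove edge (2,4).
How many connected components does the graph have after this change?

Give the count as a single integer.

Answer: 1

Derivation:
Initial component count: 1
Remove (2,4): not a bridge. Count unchanged: 1.
  After removal, components: {0,1,2,3,4,5,6}
New component count: 1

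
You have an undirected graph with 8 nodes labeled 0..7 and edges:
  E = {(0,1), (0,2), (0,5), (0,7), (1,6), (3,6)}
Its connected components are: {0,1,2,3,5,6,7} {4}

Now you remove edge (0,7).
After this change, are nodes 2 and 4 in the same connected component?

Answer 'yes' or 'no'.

Initial components: {0,1,2,3,5,6,7} {4}
Removing edge (0,7): it was a bridge — component count 2 -> 3.
New components: {0,1,2,3,5,6} {4} {7}
Are 2 and 4 in the same component? no

Answer: no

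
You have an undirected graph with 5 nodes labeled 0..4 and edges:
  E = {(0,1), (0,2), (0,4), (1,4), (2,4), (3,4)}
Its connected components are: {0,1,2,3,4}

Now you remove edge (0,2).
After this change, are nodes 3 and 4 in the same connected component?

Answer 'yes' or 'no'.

Answer: yes

Derivation:
Initial components: {0,1,2,3,4}
Removing edge (0,2): not a bridge — component count unchanged at 1.
New components: {0,1,2,3,4}
Are 3 and 4 in the same component? yes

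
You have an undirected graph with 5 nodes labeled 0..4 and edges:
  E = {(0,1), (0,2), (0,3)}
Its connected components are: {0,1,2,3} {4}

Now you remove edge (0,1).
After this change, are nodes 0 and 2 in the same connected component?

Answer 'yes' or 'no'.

Initial components: {0,1,2,3} {4}
Removing edge (0,1): it was a bridge — component count 2 -> 3.
New components: {0,2,3} {1} {4}
Are 0 and 2 in the same component? yes

Answer: yes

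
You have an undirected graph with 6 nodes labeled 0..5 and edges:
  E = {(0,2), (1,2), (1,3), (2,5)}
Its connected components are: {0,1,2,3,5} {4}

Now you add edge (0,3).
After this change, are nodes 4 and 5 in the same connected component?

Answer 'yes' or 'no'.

Initial components: {0,1,2,3,5} {4}
Adding edge (0,3): both already in same component {0,1,2,3,5}. No change.
New components: {0,1,2,3,5} {4}
Are 4 and 5 in the same component? no

Answer: no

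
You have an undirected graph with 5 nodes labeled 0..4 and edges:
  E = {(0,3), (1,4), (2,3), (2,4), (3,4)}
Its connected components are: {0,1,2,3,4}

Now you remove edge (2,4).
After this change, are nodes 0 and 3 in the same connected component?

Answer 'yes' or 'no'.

Initial components: {0,1,2,3,4}
Removing edge (2,4): not a bridge — component count unchanged at 1.
New components: {0,1,2,3,4}
Are 0 and 3 in the same component? yes

Answer: yes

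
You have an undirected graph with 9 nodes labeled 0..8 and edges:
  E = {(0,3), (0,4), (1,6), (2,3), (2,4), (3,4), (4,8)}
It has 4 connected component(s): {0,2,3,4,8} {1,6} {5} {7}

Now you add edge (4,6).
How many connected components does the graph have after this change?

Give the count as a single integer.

Initial component count: 4
Add (4,6): merges two components. Count decreases: 4 -> 3.
New component count: 3

Answer: 3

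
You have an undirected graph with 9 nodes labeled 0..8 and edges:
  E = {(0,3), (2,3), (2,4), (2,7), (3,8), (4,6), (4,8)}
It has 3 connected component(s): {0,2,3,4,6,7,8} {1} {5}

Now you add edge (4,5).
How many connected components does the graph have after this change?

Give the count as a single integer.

Answer: 2

Derivation:
Initial component count: 3
Add (4,5): merges two components. Count decreases: 3 -> 2.
New component count: 2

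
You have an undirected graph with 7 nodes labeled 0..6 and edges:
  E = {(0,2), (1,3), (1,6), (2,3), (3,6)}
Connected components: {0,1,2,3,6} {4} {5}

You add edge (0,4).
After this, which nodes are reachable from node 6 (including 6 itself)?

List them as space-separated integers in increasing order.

Before: nodes reachable from 6: {0,1,2,3,6}
Adding (0,4): merges 6's component with another. Reachability grows.
After: nodes reachable from 6: {0,1,2,3,4,6}

Answer: 0 1 2 3 4 6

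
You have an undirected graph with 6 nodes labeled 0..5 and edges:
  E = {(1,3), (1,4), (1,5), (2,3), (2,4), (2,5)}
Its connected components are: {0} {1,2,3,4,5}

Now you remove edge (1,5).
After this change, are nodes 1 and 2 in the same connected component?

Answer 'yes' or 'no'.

Answer: yes

Derivation:
Initial components: {0} {1,2,3,4,5}
Removing edge (1,5): not a bridge — component count unchanged at 2.
New components: {0} {1,2,3,4,5}
Are 1 and 2 in the same component? yes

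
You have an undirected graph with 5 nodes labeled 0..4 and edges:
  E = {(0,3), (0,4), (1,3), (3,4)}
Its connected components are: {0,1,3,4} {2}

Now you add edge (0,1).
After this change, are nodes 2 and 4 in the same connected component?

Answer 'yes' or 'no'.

Answer: no

Derivation:
Initial components: {0,1,3,4} {2}
Adding edge (0,1): both already in same component {0,1,3,4}. No change.
New components: {0,1,3,4} {2}
Are 2 and 4 in the same component? no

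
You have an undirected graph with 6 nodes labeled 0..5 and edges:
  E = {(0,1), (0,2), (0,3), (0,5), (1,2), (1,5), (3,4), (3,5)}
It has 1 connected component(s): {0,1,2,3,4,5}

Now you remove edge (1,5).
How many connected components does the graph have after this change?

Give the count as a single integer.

Initial component count: 1
Remove (1,5): not a bridge. Count unchanged: 1.
  After removal, components: {0,1,2,3,4,5}
New component count: 1

Answer: 1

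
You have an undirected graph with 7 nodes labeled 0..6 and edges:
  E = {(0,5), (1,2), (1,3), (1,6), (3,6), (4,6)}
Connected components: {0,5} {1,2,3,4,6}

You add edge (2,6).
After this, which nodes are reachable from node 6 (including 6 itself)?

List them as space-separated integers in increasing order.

Before: nodes reachable from 6: {1,2,3,4,6}
Adding (2,6): both endpoints already in same component. Reachability from 6 unchanged.
After: nodes reachable from 6: {1,2,3,4,6}

Answer: 1 2 3 4 6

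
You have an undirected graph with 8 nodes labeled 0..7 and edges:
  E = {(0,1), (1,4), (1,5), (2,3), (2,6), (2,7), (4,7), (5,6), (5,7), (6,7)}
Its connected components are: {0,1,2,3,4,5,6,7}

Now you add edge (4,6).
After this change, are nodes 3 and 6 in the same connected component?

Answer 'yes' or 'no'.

Initial components: {0,1,2,3,4,5,6,7}
Adding edge (4,6): both already in same component {0,1,2,3,4,5,6,7}. No change.
New components: {0,1,2,3,4,5,6,7}
Are 3 and 6 in the same component? yes

Answer: yes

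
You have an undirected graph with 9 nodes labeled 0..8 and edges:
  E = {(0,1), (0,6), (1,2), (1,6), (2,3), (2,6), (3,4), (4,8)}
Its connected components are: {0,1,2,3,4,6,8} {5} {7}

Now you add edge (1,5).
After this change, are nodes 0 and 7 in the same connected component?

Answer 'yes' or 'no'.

Initial components: {0,1,2,3,4,6,8} {5} {7}
Adding edge (1,5): merges {0,1,2,3,4,6,8} and {5}.
New components: {0,1,2,3,4,5,6,8} {7}
Are 0 and 7 in the same component? no

Answer: no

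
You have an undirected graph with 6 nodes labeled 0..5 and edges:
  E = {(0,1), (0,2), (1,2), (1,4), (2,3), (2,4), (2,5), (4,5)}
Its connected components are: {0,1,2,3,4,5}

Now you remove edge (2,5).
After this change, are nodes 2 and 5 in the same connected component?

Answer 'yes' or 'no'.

Answer: yes

Derivation:
Initial components: {0,1,2,3,4,5}
Removing edge (2,5): not a bridge — component count unchanged at 1.
New components: {0,1,2,3,4,5}
Are 2 and 5 in the same component? yes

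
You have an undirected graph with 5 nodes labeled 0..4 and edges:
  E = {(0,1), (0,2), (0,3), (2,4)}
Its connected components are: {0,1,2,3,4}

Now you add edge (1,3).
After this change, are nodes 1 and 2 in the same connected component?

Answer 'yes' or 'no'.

Answer: yes

Derivation:
Initial components: {0,1,2,3,4}
Adding edge (1,3): both already in same component {0,1,2,3,4}. No change.
New components: {0,1,2,3,4}
Are 1 and 2 in the same component? yes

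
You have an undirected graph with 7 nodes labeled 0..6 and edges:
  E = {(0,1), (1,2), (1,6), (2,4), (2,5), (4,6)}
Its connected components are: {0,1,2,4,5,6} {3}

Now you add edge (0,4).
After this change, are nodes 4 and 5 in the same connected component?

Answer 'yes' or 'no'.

Answer: yes

Derivation:
Initial components: {0,1,2,4,5,6} {3}
Adding edge (0,4): both already in same component {0,1,2,4,5,6}. No change.
New components: {0,1,2,4,5,6} {3}
Are 4 and 5 in the same component? yes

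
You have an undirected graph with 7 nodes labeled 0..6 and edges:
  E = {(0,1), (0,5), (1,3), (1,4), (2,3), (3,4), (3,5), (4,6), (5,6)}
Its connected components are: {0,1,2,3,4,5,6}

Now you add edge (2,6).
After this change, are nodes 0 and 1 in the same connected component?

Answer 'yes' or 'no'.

Initial components: {0,1,2,3,4,5,6}
Adding edge (2,6): both already in same component {0,1,2,3,4,5,6}. No change.
New components: {0,1,2,3,4,5,6}
Are 0 and 1 in the same component? yes

Answer: yes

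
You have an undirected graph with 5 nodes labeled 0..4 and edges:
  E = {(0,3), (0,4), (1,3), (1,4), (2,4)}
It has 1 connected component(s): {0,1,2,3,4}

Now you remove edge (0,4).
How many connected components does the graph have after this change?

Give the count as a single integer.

Initial component count: 1
Remove (0,4): not a bridge. Count unchanged: 1.
  After removal, components: {0,1,2,3,4}
New component count: 1

Answer: 1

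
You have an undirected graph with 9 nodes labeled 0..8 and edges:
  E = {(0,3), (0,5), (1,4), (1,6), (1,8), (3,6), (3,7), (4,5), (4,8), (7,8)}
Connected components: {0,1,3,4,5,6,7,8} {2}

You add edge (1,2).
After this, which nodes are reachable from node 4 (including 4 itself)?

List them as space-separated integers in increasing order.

Answer: 0 1 2 3 4 5 6 7 8

Derivation:
Before: nodes reachable from 4: {0,1,3,4,5,6,7,8}
Adding (1,2): merges 4's component with another. Reachability grows.
After: nodes reachable from 4: {0,1,2,3,4,5,6,7,8}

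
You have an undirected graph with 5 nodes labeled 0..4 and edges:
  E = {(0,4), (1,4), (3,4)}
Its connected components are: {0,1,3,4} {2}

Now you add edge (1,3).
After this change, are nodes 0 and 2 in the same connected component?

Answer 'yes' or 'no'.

Initial components: {0,1,3,4} {2}
Adding edge (1,3): both already in same component {0,1,3,4}. No change.
New components: {0,1,3,4} {2}
Are 0 and 2 in the same component? no

Answer: no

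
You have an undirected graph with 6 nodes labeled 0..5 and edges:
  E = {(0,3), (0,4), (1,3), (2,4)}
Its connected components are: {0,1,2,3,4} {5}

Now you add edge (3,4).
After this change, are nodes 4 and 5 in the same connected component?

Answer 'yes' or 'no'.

Answer: no

Derivation:
Initial components: {0,1,2,3,4} {5}
Adding edge (3,4): both already in same component {0,1,2,3,4}. No change.
New components: {0,1,2,3,4} {5}
Are 4 and 5 in the same component? no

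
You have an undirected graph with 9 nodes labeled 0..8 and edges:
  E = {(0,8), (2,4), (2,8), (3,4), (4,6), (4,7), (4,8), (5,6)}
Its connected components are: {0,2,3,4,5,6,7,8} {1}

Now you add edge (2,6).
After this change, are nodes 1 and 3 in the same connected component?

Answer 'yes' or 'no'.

Answer: no

Derivation:
Initial components: {0,2,3,4,5,6,7,8} {1}
Adding edge (2,6): both already in same component {0,2,3,4,5,6,7,8}. No change.
New components: {0,2,3,4,5,6,7,8} {1}
Are 1 and 3 in the same component? no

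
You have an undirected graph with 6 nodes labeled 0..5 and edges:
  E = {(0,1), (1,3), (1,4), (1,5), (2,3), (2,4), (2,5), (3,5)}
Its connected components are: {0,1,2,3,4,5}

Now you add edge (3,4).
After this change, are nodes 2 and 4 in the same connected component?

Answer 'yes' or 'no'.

Initial components: {0,1,2,3,4,5}
Adding edge (3,4): both already in same component {0,1,2,3,4,5}. No change.
New components: {0,1,2,3,4,5}
Are 2 and 4 in the same component? yes

Answer: yes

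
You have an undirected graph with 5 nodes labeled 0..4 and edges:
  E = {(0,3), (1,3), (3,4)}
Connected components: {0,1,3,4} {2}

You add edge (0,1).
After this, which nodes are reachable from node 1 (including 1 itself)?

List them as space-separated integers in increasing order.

Before: nodes reachable from 1: {0,1,3,4}
Adding (0,1): both endpoints already in same component. Reachability from 1 unchanged.
After: nodes reachable from 1: {0,1,3,4}

Answer: 0 1 3 4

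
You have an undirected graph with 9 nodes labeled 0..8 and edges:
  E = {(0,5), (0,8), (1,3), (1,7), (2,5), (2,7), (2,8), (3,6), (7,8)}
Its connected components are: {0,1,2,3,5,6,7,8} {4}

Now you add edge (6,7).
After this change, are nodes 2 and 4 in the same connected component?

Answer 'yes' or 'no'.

Initial components: {0,1,2,3,5,6,7,8} {4}
Adding edge (6,7): both already in same component {0,1,2,3,5,6,7,8}. No change.
New components: {0,1,2,3,5,6,7,8} {4}
Are 2 and 4 in the same component? no

Answer: no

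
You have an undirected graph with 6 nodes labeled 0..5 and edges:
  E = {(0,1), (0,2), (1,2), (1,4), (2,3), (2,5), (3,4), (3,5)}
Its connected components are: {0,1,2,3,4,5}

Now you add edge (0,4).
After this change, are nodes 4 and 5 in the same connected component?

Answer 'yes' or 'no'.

Answer: yes

Derivation:
Initial components: {0,1,2,3,4,5}
Adding edge (0,4): both already in same component {0,1,2,3,4,5}. No change.
New components: {0,1,2,3,4,5}
Are 4 and 5 in the same component? yes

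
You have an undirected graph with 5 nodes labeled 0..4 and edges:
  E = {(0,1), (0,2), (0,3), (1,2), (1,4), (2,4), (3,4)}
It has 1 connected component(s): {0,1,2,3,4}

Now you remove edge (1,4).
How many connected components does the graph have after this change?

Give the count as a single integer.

Answer: 1

Derivation:
Initial component count: 1
Remove (1,4): not a bridge. Count unchanged: 1.
  After removal, components: {0,1,2,3,4}
New component count: 1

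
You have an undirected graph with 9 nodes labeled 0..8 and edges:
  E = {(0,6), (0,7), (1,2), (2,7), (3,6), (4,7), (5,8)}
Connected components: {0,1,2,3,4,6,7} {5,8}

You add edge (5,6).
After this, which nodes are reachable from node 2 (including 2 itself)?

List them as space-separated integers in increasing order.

Before: nodes reachable from 2: {0,1,2,3,4,6,7}
Adding (5,6): merges 2's component with another. Reachability grows.
After: nodes reachable from 2: {0,1,2,3,4,5,6,7,8}

Answer: 0 1 2 3 4 5 6 7 8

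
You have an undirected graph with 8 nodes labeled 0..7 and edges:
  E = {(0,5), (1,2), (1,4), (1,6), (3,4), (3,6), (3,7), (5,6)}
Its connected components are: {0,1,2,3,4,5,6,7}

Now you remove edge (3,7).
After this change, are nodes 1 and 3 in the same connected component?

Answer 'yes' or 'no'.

Answer: yes

Derivation:
Initial components: {0,1,2,3,4,5,6,7}
Removing edge (3,7): it was a bridge — component count 1 -> 2.
New components: {0,1,2,3,4,5,6} {7}
Are 1 and 3 in the same component? yes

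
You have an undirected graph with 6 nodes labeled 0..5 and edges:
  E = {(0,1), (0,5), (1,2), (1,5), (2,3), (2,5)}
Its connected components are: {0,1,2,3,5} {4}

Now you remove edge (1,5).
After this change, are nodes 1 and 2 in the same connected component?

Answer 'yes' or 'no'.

Initial components: {0,1,2,3,5} {4}
Removing edge (1,5): not a bridge — component count unchanged at 2.
New components: {0,1,2,3,5} {4}
Are 1 and 2 in the same component? yes

Answer: yes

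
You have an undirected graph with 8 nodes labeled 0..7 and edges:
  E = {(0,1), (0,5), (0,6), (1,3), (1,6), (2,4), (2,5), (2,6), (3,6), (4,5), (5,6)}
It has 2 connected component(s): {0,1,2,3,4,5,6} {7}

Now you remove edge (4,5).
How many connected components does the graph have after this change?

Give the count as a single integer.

Initial component count: 2
Remove (4,5): not a bridge. Count unchanged: 2.
  After removal, components: {0,1,2,3,4,5,6} {7}
New component count: 2

Answer: 2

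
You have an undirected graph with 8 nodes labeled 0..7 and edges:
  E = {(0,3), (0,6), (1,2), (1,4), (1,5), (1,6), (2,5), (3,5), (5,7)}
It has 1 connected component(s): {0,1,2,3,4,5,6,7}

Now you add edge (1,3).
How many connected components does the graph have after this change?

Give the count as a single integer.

Answer: 1

Derivation:
Initial component count: 1
Add (1,3): endpoints already in same component. Count unchanged: 1.
New component count: 1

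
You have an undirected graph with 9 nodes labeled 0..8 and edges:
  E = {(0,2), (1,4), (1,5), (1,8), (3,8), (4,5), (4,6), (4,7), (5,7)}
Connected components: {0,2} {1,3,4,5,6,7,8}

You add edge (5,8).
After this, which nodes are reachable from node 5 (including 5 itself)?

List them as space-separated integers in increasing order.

Answer: 1 3 4 5 6 7 8

Derivation:
Before: nodes reachable from 5: {1,3,4,5,6,7,8}
Adding (5,8): both endpoints already in same component. Reachability from 5 unchanged.
After: nodes reachable from 5: {1,3,4,5,6,7,8}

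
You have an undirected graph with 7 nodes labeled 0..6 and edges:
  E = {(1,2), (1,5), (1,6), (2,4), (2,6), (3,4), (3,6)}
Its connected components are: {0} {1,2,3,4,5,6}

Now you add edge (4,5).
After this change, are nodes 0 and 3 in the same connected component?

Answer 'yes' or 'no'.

Answer: no

Derivation:
Initial components: {0} {1,2,3,4,5,6}
Adding edge (4,5): both already in same component {1,2,3,4,5,6}. No change.
New components: {0} {1,2,3,4,5,6}
Are 0 and 3 in the same component? no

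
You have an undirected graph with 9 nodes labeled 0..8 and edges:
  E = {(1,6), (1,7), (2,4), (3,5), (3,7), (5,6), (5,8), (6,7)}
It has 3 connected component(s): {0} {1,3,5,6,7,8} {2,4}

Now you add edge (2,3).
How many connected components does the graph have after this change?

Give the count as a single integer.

Answer: 2

Derivation:
Initial component count: 3
Add (2,3): merges two components. Count decreases: 3 -> 2.
New component count: 2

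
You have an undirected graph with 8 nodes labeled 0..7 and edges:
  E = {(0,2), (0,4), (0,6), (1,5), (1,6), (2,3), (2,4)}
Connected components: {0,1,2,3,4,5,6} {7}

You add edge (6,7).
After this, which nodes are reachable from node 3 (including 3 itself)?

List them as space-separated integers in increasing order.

Before: nodes reachable from 3: {0,1,2,3,4,5,6}
Adding (6,7): merges 3's component with another. Reachability grows.
After: nodes reachable from 3: {0,1,2,3,4,5,6,7}

Answer: 0 1 2 3 4 5 6 7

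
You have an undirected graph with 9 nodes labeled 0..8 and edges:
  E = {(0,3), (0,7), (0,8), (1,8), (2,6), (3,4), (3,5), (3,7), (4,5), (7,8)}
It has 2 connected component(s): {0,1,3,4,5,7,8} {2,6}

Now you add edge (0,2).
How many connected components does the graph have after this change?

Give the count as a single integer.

Answer: 1

Derivation:
Initial component count: 2
Add (0,2): merges two components. Count decreases: 2 -> 1.
New component count: 1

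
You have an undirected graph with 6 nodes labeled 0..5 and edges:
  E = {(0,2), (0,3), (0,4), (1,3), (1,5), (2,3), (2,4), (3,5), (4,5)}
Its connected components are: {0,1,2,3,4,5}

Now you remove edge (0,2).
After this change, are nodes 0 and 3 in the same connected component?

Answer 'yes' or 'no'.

Initial components: {0,1,2,3,4,5}
Removing edge (0,2): not a bridge — component count unchanged at 1.
New components: {0,1,2,3,4,5}
Are 0 and 3 in the same component? yes

Answer: yes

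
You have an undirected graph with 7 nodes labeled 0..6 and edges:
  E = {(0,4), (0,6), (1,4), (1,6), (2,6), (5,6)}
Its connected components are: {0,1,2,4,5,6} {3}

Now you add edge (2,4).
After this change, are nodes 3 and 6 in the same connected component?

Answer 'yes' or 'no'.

Answer: no

Derivation:
Initial components: {0,1,2,4,5,6} {3}
Adding edge (2,4): both already in same component {0,1,2,4,5,6}. No change.
New components: {0,1,2,4,5,6} {3}
Are 3 and 6 in the same component? no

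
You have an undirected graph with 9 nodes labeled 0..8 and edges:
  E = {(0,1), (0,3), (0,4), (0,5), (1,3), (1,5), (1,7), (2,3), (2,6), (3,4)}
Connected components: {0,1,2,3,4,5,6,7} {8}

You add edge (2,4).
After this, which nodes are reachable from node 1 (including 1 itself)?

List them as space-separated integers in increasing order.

Before: nodes reachable from 1: {0,1,2,3,4,5,6,7}
Adding (2,4): both endpoints already in same component. Reachability from 1 unchanged.
After: nodes reachable from 1: {0,1,2,3,4,5,6,7}

Answer: 0 1 2 3 4 5 6 7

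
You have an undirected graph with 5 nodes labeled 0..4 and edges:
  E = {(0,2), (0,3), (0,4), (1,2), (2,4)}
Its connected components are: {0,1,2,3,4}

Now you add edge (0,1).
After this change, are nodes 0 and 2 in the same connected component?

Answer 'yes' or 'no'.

Answer: yes

Derivation:
Initial components: {0,1,2,3,4}
Adding edge (0,1): both already in same component {0,1,2,3,4}. No change.
New components: {0,1,2,3,4}
Are 0 and 2 in the same component? yes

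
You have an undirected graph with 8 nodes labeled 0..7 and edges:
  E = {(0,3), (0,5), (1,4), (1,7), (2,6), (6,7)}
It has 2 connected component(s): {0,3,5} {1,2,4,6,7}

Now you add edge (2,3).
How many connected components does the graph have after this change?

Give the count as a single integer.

Answer: 1

Derivation:
Initial component count: 2
Add (2,3): merges two components. Count decreases: 2 -> 1.
New component count: 1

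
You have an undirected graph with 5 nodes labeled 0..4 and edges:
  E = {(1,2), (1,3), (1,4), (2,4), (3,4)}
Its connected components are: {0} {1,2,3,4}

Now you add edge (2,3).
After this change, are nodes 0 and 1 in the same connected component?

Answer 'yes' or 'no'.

Answer: no

Derivation:
Initial components: {0} {1,2,3,4}
Adding edge (2,3): both already in same component {1,2,3,4}. No change.
New components: {0} {1,2,3,4}
Are 0 and 1 in the same component? no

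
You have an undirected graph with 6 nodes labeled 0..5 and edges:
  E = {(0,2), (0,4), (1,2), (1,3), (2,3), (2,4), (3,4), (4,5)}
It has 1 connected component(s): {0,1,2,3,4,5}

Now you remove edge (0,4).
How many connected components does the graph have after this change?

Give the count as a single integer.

Answer: 1

Derivation:
Initial component count: 1
Remove (0,4): not a bridge. Count unchanged: 1.
  After removal, components: {0,1,2,3,4,5}
New component count: 1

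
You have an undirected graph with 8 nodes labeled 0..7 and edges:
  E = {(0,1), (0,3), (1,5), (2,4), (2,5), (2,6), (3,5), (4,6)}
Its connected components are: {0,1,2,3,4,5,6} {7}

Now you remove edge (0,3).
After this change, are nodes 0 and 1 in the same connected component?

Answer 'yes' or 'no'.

Answer: yes

Derivation:
Initial components: {0,1,2,3,4,5,6} {7}
Removing edge (0,3): not a bridge — component count unchanged at 2.
New components: {0,1,2,3,4,5,6} {7}
Are 0 and 1 in the same component? yes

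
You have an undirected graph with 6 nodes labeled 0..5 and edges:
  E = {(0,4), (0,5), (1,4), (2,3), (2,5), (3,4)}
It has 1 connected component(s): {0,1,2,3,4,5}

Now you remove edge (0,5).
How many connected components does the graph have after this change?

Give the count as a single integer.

Initial component count: 1
Remove (0,5): not a bridge. Count unchanged: 1.
  After removal, components: {0,1,2,3,4,5}
New component count: 1

Answer: 1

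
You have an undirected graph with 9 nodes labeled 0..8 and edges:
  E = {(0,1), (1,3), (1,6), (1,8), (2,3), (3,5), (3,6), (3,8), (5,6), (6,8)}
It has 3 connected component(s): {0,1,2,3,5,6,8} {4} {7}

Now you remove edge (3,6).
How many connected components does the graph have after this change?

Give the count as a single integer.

Answer: 3

Derivation:
Initial component count: 3
Remove (3,6): not a bridge. Count unchanged: 3.
  After removal, components: {0,1,2,3,5,6,8} {4} {7}
New component count: 3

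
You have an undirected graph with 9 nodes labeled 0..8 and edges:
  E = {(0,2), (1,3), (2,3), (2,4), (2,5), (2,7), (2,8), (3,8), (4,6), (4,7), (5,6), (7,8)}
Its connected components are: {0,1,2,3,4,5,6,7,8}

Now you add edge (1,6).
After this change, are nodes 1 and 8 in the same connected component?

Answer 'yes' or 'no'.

Answer: yes

Derivation:
Initial components: {0,1,2,3,4,5,6,7,8}
Adding edge (1,6): both already in same component {0,1,2,3,4,5,6,7,8}. No change.
New components: {0,1,2,3,4,5,6,7,8}
Are 1 and 8 in the same component? yes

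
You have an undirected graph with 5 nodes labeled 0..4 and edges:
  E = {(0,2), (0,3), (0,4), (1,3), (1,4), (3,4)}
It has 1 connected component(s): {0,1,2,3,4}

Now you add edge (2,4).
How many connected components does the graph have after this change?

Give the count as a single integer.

Answer: 1

Derivation:
Initial component count: 1
Add (2,4): endpoints already in same component. Count unchanged: 1.
New component count: 1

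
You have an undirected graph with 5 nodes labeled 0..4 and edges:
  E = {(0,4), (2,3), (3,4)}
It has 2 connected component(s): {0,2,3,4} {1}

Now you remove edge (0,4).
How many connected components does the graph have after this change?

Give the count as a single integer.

Answer: 3

Derivation:
Initial component count: 2
Remove (0,4): it was a bridge. Count increases: 2 -> 3.
  After removal, components: {0} {1} {2,3,4}
New component count: 3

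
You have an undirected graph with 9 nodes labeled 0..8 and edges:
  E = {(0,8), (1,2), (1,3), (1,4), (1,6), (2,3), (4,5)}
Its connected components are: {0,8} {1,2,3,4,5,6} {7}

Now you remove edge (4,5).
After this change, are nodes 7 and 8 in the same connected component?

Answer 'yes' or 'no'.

Initial components: {0,8} {1,2,3,4,5,6} {7}
Removing edge (4,5): it was a bridge — component count 3 -> 4.
New components: {0,8} {1,2,3,4,6} {5} {7}
Are 7 and 8 in the same component? no

Answer: no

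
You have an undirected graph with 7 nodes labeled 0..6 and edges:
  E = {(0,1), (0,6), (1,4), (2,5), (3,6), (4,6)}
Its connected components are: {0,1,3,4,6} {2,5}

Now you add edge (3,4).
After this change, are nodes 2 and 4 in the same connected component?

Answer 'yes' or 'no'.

Initial components: {0,1,3,4,6} {2,5}
Adding edge (3,4): both already in same component {0,1,3,4,6}. No change.
New components: {0,1,3,4,6} {2,5}
Are 2 and 4 in the same component? no

Answer: no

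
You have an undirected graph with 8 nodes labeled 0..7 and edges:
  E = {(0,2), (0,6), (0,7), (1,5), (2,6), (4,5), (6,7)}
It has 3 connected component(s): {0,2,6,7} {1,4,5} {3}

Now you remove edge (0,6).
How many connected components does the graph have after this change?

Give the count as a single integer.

Initial component count: 3
Remove (0,6): not a bridge. Count unchanged: 3.
  After removal, components: {0,2,6,7} {1,4,5} {3}
New component count: 3

Answer: 3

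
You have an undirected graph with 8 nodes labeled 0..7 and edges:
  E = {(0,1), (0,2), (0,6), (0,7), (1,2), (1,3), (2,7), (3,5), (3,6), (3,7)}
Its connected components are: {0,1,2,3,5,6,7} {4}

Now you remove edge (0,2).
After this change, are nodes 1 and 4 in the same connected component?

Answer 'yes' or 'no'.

Answer: no

Derivation:
Initial components: {0,1,2,3,5,6,7} {4}
Removing edge (0,2): not a bridge — component count unchanged at 2.
New components: {0,1,2,3,5,6,7} {4}
Are 1 and 4 in the same component? no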